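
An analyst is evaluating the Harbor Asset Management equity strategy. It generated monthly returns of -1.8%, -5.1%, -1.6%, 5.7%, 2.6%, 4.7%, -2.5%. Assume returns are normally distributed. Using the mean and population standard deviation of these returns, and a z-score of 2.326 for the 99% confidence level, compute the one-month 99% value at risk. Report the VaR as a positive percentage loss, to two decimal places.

8.45

r̄ = (-1.8 − 5.1 − 1.6 + 5.7 + 2.6 + 4.7 − 2.5) / 7 = 0.2857%
Σ(r − r̄)² = (-1.8 − 0.2857)² + (-5.1 − 0.2857)² + … = 98.8286
σ = √[98.8286 / 7] = 3.7574%
VaR = −(r̄ − z·σ) = −(0.2857 − 2.326 × 3.7574) = −(-8.4540) = 8.4540%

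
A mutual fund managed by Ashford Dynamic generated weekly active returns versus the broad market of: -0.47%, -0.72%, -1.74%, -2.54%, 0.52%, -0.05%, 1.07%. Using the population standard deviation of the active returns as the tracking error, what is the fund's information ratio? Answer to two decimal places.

Mean return r̄ = -3.930 / 7 = -0.5614%
Σ(r − r̄)² = (-0.47 − (-0.5614))² + (-0.72 − (-0.5614))² + (-1.74 − (-0.5614))² + … = 9.4299
population σ = √(9.4299 / 7) = √1.3471 = 1.1606%
IR = r̄ / tracking error = -0.5614 / 1.1606 = -0.4837

-0.48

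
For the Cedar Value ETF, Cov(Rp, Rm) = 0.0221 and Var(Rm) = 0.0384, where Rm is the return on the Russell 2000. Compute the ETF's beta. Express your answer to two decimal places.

0.58

β = Cov(Rp, Rm) / Var(Rm) = 0.0221 / 0.0384 = 0.5755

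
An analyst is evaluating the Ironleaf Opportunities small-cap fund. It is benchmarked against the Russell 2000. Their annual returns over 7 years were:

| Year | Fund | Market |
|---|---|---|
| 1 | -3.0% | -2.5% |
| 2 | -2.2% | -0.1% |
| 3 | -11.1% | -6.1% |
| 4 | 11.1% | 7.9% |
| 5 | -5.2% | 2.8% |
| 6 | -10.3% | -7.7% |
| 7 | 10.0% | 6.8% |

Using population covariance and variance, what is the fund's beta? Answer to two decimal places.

1.36

r̄p = -1.5286%,  r̄m = 0.1571%
Cov = Σ(rp − r̄p)(rm − r̄m) / 7 = 42.5073
Var(rm) = Σ(rm − r̄m)² / 7 = 31.2967
β = Cov / Var = 42.5073 / 31.2967 = 1.3582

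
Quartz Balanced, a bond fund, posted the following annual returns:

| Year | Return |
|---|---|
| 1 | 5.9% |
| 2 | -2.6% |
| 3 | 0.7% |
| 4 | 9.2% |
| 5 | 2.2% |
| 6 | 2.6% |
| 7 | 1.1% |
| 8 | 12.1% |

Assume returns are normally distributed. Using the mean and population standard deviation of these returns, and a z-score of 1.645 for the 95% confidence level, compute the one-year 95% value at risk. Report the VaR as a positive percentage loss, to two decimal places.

3.55

Mean return r̄ = 31.20 / 8 = 3.9000%
Σ(r − r̄)² = 164.2400; population σ = √(164.2400/8) = 4.5310%
VaR = −(r̄ − z·σ) = −(3.9000 − 1.645 × 4.5310) = −(-3.5535) = 3.5535%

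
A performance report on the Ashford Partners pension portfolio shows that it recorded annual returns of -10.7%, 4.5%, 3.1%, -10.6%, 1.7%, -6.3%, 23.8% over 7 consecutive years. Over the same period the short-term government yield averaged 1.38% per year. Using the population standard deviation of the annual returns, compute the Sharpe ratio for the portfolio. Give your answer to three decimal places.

r̄ = (-10.7 + 4.5 + 3.1 − 10.6 + 1.7 − 6.3 + 23.8) / 7 = 0.7857%
Population σ = √[Σ(r − r̄)² / 7] = √[861.4086 / 7] = √123.0584 = 11.0932%
Sharpe = (r̄ − rf) / σ = (0.7857 − 1.38) / 11.0932 = -0.5943 / 11.0932 = -0.0536

-0.054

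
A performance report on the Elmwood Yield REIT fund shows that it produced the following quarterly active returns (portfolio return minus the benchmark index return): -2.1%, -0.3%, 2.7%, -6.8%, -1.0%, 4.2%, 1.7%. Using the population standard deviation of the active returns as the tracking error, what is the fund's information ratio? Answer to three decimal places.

-0.068

Mean return μ = -1.60 / 7 = -0.2286%
Σ(r − μ)² = (-2.1 − (-0.2286))² + (-0.3 − (-0.2286))² + (2.7 − (-0.2286))² + … = 79.1943
σ = √[79.1943 / 7] = 3.3636%
IR = μ / tracking error = -0.2286 / 3.3636 = -0.0680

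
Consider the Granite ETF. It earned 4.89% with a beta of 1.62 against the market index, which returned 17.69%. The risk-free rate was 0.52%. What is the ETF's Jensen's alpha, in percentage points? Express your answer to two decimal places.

CAPM expected return = Rf + β(Rm − Rf) = 0.52% + 1.62 × (17.69% − 0.52%) = 0.52 + 1.62 × 17.17 = 28.3354%
Jensen's α = Rp − E[R] = 4.89% − 28.3354% = -23.4454

-23.45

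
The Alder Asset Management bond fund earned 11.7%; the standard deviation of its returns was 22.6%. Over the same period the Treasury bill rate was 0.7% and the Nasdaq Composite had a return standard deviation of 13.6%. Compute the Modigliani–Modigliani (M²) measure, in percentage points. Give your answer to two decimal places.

7.32

Sharpe = (Rp − Rf) / σp = (11.7% − 0.7%) / 22.6% = 0.4867
M² = Rf + Sharpe × σm = 0.7% + 0.4867 × 13.6% = 7.3191%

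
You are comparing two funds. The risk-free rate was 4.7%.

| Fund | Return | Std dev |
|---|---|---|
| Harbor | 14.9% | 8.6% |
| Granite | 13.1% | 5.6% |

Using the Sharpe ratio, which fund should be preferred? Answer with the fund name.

Harbor: Sharpe ratio = (14.9% − 4.7%) / 8.6% = 1.186
Granite: Sharpe ratio = (13.1% − 4.7%) / 5.6% = 1.500
Highest: Granite (1.500).

Granite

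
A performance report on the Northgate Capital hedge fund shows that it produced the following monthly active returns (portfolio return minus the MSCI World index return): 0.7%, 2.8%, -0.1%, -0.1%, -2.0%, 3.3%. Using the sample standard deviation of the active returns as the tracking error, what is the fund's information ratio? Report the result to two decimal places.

0.39

r̄ = (0.7 + 2.8 − 0.1 − 0.1 − 2 + 3.3) / 6 = 0.7667%
Σ(r − r̄)² = (0.7 − 0.7667)² + (2.8 − 0.7667)² + (-0.1 − 0.7667)² + … = 19.7133
sample σ = √(19.7133 / 5) = √3.9427 = 1.9856%
IR = r̄ / tracking error = 0.7667 / 1.9856 = 0.3861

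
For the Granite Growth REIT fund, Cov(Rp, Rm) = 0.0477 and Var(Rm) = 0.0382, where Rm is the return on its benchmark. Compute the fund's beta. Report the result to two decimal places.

β = Cov(Rp, Rm) / Var(Rm) = 0.0477 / 0.0382 = 1.2487

1.25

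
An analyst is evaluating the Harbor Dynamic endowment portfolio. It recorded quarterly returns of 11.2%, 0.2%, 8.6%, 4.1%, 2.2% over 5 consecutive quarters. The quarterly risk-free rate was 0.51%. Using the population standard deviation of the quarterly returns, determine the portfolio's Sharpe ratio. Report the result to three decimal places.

1.168

r̄ = (11.2 + 0.2 + 8.6 + 4.1 + 2.2) / 5 = 26.30 / 5 = 5.2600%
Population σ = √[Σ(r − r̄)² / 5] = √[82.7520 / 5] = √16.5504 = 4.0682%
Sharpe = (r̄ − rf) / σ = (5.2600 − 0.51) / 4.0682 = 4.7500 / 4.0682 = 1.1676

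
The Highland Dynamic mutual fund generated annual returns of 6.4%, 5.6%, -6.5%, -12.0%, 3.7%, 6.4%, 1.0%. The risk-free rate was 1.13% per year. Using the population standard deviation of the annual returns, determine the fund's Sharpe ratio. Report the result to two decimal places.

μ = (6.4 + 5.6 − 6.5 − 12 + 3.7 + 6.4 + 1) / 7 = 4.60 / 7 = 0.6571%
Σ(r − μ)² = 311.1971; population σ = √(311.1971/7) = 6.6676%
Sharpe = (μ − rf) / σ = (0.6571 − 1.13) / 6.6676 = -0.4729 / 6.6676 = -0.0709

-0.07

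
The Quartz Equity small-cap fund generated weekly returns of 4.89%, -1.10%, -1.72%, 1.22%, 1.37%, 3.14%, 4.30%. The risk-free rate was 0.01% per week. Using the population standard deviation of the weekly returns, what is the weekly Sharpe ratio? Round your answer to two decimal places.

r̄ = (4.89 − 1.1 − 1.72 + 1.22 + 1.37 + 3.14 + 4.3) / 7 = 1.7286%
Σ(r − r̄)² = 38.8797; population σ = √(38.8797/7) = 2.3567%
Sharpe = (r̄ − rf) / σ = (1.7286 − 0.01) / 2.3567 = 1.7186 / 2.3567 = 0.7292

0.73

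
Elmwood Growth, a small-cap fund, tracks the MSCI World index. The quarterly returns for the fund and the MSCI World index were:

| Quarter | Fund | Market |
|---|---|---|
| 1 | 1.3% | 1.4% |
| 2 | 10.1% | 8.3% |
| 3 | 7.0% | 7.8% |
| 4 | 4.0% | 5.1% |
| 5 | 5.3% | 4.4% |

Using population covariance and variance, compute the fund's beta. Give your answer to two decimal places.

1.10

r̄p = 5.5400%,  r̄m = 5.4000%
Cov = Σ(rp − r̄p)(rm − r̄m) / 5 = 6.8780
Var(rm) = Σ(rm − r̄m)² / 5 = 6.2520
β = Cov / Var = 6.8780 / 6.2520 = 1.1001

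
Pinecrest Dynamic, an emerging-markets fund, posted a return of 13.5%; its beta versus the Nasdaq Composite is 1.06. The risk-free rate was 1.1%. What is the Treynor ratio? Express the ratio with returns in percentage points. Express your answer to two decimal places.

Treynor = (Rp − Rf) / β = (13.5% − 1.1%) / 1.06 = 12.40 / 1.06 = 11.6981

11.70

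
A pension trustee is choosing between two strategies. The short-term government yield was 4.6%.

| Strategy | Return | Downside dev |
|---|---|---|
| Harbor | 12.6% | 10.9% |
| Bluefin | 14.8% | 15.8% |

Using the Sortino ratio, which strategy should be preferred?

Harbor: Sortino ratio = (12.6% − 4.6%) / 10.9% = 0.734
Bluefin: Sortino ratio = (14.8% − 4.6%) / 15.8% = 0.646
Highest: Harbor (0.734).

Harbor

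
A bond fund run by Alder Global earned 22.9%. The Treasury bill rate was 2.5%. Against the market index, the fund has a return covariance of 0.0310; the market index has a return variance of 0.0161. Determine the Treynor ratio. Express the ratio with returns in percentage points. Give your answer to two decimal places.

10.59

β = Cov / Var = 0.0310 / 0.0161 = 1.9255
Treynor = (Rp − Rf) / β = (22.9% − 2.5%) / 1.9255 = 20.40 / 1.9255 = 10.5947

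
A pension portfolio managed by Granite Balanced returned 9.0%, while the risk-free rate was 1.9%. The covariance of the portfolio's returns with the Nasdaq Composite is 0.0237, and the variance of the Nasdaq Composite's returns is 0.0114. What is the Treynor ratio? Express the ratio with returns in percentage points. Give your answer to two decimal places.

β = Cov / Var = 0.0237 / 0.0114 = 2.0789
Treynor = (Rp − Rf) / β = (9.0% − 1.9%) / 2.0789 = 7.10 / 2.0789 = 3.4153

3.42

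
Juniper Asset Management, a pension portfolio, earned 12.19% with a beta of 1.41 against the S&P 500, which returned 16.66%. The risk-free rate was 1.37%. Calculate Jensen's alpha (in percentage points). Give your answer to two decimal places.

CAPM expected return = Rf + β(Rm − Rf) = 1.37% + 1.41 × (16.66% − 1.37%) = 1.37 + 1.41 × 15.29 = 22.9289%
Jensen's α = Rp − E[R] = 12.19% − 22.9289% = -10.7389

-10.74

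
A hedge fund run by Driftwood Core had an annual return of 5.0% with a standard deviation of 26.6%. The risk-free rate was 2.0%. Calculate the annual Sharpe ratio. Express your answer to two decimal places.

0.11

Sharpe = (Rp − Rf) / σp = (5.0% − 2.0%) / 26.6% = 3.00% / 26.6% = 0.1128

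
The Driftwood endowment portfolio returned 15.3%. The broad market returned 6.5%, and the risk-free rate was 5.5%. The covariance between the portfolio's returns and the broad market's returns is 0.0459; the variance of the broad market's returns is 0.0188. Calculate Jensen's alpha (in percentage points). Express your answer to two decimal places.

7.36

β = Cov / Var = 0.0459 / 0.0188 = 2.4415
E[R] = Rf + β(Rm − Rf) = 5.5% + 2.4415 × (6.5% − 5.5%) = 7.9415%
α = Rp − E[R] = 15.3% − 7.9415% = 7.3585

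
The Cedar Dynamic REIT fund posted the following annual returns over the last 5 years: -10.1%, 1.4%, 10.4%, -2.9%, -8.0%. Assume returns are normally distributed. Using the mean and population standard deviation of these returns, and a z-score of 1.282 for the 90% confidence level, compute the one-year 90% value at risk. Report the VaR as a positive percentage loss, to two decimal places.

11.22

r̄ = (-10.1 + 1.4 + 10.4 − 2.9 − 8) / 5 = -1.8400%
Σ(r − r̄)² = (-10.1 − (-1.8400))² + (1.4 − (-1.8400))² + … = 267.6120
population σ = √(267.6120 / 5) = √53.5224 = 7.3159%
VaR = −(r̄ − z·σ) = −(-1.8400 − 1.282 × 7.3159) = −(-11.2190) = 11.2190%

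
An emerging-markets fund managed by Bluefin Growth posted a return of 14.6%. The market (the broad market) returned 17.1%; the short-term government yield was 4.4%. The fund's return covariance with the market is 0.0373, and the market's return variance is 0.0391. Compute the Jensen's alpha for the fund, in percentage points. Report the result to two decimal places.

β = Cov / Var = 0.0373 / 0.0391 = 0.9540
E[R] = Rf + β(Rm − Rf) = 4.4% + 0.9540 × (17.1% − 4.4%) = 16.5158%
α = Rp − E[R] = 14.6% − 16.5158% = -1.9158

-1.92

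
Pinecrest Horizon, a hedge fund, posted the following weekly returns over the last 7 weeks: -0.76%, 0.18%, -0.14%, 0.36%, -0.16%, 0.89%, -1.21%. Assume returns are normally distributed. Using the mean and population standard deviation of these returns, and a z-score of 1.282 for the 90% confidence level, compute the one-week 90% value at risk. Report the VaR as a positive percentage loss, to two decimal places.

0.95

r̄ = (-0.76 + 0.18 − 0.14 + 0.36 − 0.16 + 0.89 − 1.21) / 7 = -0.840 / 7 = -0.1200%
Population σ = √[Σ(r − r̄)² / 7] = √[2.9402 / 7] = √0.4200 = 0.6481%
VaR = −(r̄ − z·σ) = −(-0.1200 − 1.282 × 0.6481) = −(-0.9509) = 0.9509%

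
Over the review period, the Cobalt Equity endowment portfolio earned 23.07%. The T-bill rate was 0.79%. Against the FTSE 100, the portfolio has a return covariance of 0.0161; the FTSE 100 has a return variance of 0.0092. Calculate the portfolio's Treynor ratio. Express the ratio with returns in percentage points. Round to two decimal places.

β = Cov / Var = 0.0161 / 0.0092 = 1.7500
Treynor = (Rp − Rf) / β = (23.07% − 0.79%) / 1.7500 = 22.28 / 1.7500 = 12.7314

12.73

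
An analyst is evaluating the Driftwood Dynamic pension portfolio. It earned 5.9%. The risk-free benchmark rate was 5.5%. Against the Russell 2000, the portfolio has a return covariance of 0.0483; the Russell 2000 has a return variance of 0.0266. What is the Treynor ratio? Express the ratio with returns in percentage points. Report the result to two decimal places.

β = Cov / Var = 0.0483 / 0.0266 = 1.8158
Treynor = (Rp − Rf) / β = (5.9% − 5.5%) / 1.8158 = 0.40 / 1.8158 = 0.2203

0.22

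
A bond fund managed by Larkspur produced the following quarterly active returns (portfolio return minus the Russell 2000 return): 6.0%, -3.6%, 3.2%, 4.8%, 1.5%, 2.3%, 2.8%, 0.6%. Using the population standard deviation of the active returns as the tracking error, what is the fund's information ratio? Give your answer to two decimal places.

μ = (6 − 3.6 + 3.2 + 4.8 + 1.5 + 2.3 + 2.8 + 0.6) / 8 = 2.2000%
Σ(r − μ)² = 59.2600; population σ = √(59.2600/8) = 2.7217%
IR = μ / tracking error = 2.2000 / 2.7217 = 0.8083

0.81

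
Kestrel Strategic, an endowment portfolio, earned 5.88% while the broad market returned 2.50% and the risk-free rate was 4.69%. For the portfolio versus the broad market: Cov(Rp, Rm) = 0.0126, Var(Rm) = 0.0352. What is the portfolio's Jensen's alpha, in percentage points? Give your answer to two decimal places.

β = Cov / Var = 0.0126 / 0.0352 = 0.3580
E[R] = Rf + β(Rm − Rf) = 4.69% + 0.3580 × (2.50% − 4.69%) = 3.9060%
α = Rp − E[R] = 5.88% − 3.9060% = 1.9740

1.97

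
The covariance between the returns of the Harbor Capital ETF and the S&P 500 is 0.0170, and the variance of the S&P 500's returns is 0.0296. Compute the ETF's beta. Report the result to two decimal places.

β = Cov(Rp, Rm) / Var(Rm) = 0.0170 / 0.0296 = 0.5743

0.57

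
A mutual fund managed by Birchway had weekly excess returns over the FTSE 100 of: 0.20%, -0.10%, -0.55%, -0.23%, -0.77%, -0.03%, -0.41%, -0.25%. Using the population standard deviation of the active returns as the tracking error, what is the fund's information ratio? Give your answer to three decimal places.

Mean return μ = -2.140 / 8 = -0.2675%
Σ(r − μ)² = 0.6574; population σ = √(0.6574/8) = 0.2867%
IR = μ / tracking error = -0.2675 / 0.2867 = -0.9330

-0.933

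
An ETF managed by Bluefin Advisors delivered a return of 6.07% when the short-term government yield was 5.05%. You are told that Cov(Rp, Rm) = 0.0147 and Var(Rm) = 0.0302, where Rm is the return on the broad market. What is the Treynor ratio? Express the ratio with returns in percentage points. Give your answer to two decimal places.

β = Cov / Var = 0.0147 / 0.0302 = 0.4868
Treynor = (Rp − Rf) / β = (6.07% − 5.05%) / 0.4868 = 1.02 / 0.4868 = 2.0953

2.10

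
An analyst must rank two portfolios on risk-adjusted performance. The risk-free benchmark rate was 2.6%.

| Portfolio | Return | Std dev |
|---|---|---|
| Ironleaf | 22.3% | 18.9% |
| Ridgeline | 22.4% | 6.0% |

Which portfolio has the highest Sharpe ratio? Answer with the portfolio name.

Ironleaf: Sharpe ratio = (22.3% − 2.6%) / 18.9% = 1.042
Ridgeline: Sharpe ratio = (22.4% − 2.6%) / 6.0% = 3.300
Highest: Ridgeline (3.300).

Ridgeline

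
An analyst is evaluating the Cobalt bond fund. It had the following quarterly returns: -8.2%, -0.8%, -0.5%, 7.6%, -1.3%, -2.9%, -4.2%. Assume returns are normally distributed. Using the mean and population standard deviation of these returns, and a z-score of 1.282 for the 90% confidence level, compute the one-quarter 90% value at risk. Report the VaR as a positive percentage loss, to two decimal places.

r̄ = (-8.2 − 0.8 − 0.5 + 7.6 − 1.3 − 2.9 − 4.2) / 7 = -1.4714%
Σ(r − r̄)² = (-8.2 − (-1.4714))² + (-0.8 − (-1.4714))² + … = 138.4743
population σ = √(138.4743 / 7) = √19.7820 = 4.4477%
VaR = −(r̄ − z·σ) = −(-1.4714 − 1.282 × 4.4477) = −(-7.1734) = 7.1734%

7.17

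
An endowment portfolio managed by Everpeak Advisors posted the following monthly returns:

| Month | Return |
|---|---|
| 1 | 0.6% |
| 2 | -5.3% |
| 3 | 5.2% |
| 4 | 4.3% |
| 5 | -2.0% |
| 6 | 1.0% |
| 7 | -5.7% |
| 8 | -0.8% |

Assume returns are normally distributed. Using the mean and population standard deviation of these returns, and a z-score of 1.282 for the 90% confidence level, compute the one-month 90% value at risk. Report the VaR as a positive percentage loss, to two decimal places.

μ = (0.6 − 5.3 + 5.2 + 4.3 − 2 + 1 − 5.7 − 0.8) / 8 = -0.3375%
Population σ = √[Σ(r − μ)² / 8] = √[111.1988 / 8] = √13.8999 = 3.7283%
VaR = −(μ − z·σ) = −(-0.3375 − 1.282 × 3.7283) = −(-5.1172) = 5.1172%

5.12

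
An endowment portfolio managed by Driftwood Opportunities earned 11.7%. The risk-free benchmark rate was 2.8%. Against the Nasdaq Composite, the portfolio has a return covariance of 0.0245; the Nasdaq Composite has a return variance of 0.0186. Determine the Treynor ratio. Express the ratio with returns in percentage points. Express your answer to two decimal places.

β = Cov / Var = 0.0245 / 0.0186 = 1.3172
Treynor = (Rp − Rf) / β = (11.7% − 2.8%) / 1.3172 = 8.90 / 1.3172 = 6.7568

6.76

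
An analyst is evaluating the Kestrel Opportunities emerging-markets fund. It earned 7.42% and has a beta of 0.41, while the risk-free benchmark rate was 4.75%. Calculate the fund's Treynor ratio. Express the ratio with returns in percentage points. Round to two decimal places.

Treynor = (Rp − Rf) / β = (7.42% − 4.75%) / 0.41 = 2.67 / 0.41 = 6.5122

6.51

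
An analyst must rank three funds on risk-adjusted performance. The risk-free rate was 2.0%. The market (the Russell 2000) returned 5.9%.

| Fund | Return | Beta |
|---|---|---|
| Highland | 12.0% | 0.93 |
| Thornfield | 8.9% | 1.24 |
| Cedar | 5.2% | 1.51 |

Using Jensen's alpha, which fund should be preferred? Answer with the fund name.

Highland: α = 12.0% − [2.0% + 0.93 × (5.9% − 2.0%)] = 6.373
Thornfield: α = 8.9% − [2.0% + 1.24 × (5.9% − 2.0%)] = 2.064
Cedar: α = 5.2% − [2.0% + 1.51 × (5.9% − 2.0%)] = -2.689
Highest: Highland (6.373).

Highland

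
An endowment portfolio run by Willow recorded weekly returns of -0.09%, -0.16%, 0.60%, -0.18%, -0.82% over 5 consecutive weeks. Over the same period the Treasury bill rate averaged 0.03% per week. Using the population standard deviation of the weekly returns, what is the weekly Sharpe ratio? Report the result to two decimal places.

Mean return r̄ = -0.650 / 5 = -0.1300%
Σ(r − r̄)² = (-0.09 − (-0.1300))² + (-0.16 − (-0.1300))² + … = 1.0140
σ = √[1.0140 / 5] = 0.4503%
Sharpe = (r̄ − rf) / σ = (-0.1300 − 0.03) / 0.4503 = -0.1600 / 0.4503 = -0.3553

-0.36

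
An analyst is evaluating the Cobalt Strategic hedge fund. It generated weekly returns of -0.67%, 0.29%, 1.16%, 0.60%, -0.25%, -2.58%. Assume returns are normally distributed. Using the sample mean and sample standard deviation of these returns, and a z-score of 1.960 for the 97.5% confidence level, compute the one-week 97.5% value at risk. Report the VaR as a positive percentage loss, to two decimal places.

r̄ = (-0.67 + 0.29 + 1.16 + 0.6 − 0.25 − 2.58) / 6 = -1.450 / 6 = -0.2417%
Sample std dev = √[8.6071 / 5] = 1.3120%
VaR = −(r̄ − z·σ) = −(-0.2417 − 1.960 × 1.3120) = −(-2.8132) = 2.8132%

2.81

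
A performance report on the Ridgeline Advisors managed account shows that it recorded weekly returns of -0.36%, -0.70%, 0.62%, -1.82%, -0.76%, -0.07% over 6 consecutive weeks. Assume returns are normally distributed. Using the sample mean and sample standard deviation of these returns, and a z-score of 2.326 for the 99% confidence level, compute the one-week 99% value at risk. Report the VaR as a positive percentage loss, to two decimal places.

2.41

Mean return r̄ = -3.090 / 6 = -0.5150%
Σ(r − r̄)² = 3.3076; sample σ = √(3.3076/5) = 0.8133%
VaR = −(r̄ − z·σ) = −(-0.5150 − 2.326 × 0.8133) = −(-2.4067) = 2.4067%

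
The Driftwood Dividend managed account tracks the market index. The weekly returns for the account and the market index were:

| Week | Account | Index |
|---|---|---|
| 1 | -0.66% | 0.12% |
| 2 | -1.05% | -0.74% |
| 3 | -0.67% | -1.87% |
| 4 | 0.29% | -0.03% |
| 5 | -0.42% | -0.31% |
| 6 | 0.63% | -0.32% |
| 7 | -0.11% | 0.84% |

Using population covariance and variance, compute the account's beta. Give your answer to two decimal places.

r̄p = -0.2843%,  r̄m = -0.3300%
Cov = Σ(rp − r̄p)(rm − r̄m) / 7 = 0.1602
Var(rm) = Σ(rm − r̄m)² / 7 = 0.6002
β = Cov / Var = 0.1602 / 0.6002 = 0.2669

0.27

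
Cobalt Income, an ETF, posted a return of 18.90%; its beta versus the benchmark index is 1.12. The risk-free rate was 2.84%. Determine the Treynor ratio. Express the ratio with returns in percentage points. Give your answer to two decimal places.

14.34

Treynor = (Rp − Rf) / β = (18.90% − 2.84%) / 1.12 = 16.06 / 1.12 = 14.3393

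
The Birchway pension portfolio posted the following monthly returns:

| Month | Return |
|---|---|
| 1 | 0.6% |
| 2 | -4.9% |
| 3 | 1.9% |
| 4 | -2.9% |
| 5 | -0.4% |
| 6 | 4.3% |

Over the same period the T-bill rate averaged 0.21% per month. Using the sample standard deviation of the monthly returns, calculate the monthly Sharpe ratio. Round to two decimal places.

-0.13

r̄ = (0.6 − 4.9 + 1.9 − 2.9 − 0.4 + 4.3) / 6 = -1.40 / 6 = -0.2333%
Sample σ = √[Σ(r − r̄)² / 5] = √[54.7133 / 5] = √10.9427 = 3.3080%
Sharpe = (r̄ − rf) / σ = (-0.2333 − 0.21) / 3.3080 = -0.4433 / 3.3080 = -0.1340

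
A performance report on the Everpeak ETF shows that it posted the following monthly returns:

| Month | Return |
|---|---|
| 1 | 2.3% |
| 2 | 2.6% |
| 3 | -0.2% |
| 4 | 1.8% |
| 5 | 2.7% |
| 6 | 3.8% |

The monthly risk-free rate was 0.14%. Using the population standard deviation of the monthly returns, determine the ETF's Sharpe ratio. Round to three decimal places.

r̄ = (2.3 + 2.6 − 0.2 + 1.8 + 2.7 + 3.8) / 6 = 13.00 / 6 = 2.1667%
Σ(r − r̄)² = (2.3 − 2.1667)² + (2.6 − 2.1667)² + … = 8.8933
population σ = √(8.8933 / 6) = √1.4822 = 1.2175%
Sharpe = (r̄ − rf) / σ = (2.1667 − 0.14) / 1.2175 = 2.0267 / 1.2175 = 1.6646

1.665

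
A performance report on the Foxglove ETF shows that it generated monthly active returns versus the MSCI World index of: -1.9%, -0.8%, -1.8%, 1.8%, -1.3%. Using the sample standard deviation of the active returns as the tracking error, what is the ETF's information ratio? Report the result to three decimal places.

μ = (-1.9 − 0.8 − 1.8 + 1.8 − 1.3) / 5 = -4.00 / 5 = -0.8000%
Σ(r − μ)² = (-1.9 − (-0.8000))² + (-0.8 − (-0.8000))² + (-1.8 − (-0.8000))² + … = 9.2200
sample σ = √(9.2200 / 4) = √2.3050 = 1.5182%
IR = μ / tracking error = -0.8000 / 1.5182 = -0.5269

-0.527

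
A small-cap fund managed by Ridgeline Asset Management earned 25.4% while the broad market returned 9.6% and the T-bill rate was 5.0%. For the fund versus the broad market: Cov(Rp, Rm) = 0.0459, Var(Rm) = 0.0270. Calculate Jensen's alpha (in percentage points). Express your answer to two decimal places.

12.58

β = Cov / Var = 0.0459 / 0.0270 = 1.7000
E[R] = Rf + β(Rm − Rf) = 5.0% + 1.7000 × (9.6% − 5.0%) = 12.8200%
α = Rp − E[R] = 25.4% − 12.8200% = 12.5800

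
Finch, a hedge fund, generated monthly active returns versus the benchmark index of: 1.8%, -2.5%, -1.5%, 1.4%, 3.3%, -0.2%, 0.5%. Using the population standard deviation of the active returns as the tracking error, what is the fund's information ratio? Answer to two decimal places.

Mean return r̄ = 2.80 / 7 = 0.4000%
Σ(r − r̄)² = (1.8 − 0.4000)² + (-2.5 − 0.4000)² + (-1.5 − 0.4000)² + … = 23.7600
population σ = √(23.7600 / 7) = √3.3943 = 1.8424%
IR = r̄ / tracking error = 0.4000 / 1.8424 = 0.2171

0.22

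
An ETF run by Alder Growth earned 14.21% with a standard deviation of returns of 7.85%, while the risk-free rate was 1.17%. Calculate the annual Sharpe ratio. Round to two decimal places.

1.66

Sharpe = (Rp − Rf) / σp = (14.21% − 1.17%) / 7.85% = 13.04% / 7.85% = 1.6611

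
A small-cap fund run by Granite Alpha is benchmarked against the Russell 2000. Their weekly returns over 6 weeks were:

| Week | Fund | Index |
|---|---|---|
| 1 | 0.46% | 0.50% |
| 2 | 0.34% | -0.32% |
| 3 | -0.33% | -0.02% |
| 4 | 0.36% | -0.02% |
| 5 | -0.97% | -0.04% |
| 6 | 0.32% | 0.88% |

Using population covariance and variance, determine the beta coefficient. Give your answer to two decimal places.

r̄p = 0.0300%,  r̄m = 0.1633%
Cov = Σ(rp − r̄p)(rm − r̄m) / 6 = 0.0686
Var(rm) = Σ(rm − r̄m)² / 6 = 0.1615
β = Cov / Var = 0.0686 / 0.1615 = 0.4248

0.42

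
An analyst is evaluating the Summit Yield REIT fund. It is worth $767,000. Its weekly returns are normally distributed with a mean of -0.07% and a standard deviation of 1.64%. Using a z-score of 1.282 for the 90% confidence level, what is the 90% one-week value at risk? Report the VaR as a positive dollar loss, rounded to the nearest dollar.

Return at the 90% tail: μ − z·σ = -0.07% − 1.282 × 1.64% = -0.07 − 2.10248 = -2.17248%
VaR = −(-2.17248%) × $767,000 = 2.17248% × $767,000 = $16,663

$16,663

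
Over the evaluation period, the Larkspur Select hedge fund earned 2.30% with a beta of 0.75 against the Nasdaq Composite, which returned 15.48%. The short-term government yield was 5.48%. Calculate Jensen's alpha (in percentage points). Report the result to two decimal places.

-10.68

CAPM expected return = Rf + β(Rm − Rf) = 5.48% + 0.75 × (15.48% − 5.48%) = 5.48 + 0.75 × 10.00 = 12.9800%
Jensen's α = Rp − E[R] = 2.30% − 12.9800% = -10.6800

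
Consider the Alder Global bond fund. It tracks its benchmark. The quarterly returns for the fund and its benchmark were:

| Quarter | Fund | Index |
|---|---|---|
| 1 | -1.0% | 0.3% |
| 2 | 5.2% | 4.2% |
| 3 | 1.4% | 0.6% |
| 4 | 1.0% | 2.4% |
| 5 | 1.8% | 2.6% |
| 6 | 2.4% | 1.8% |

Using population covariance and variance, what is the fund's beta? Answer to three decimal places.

1.206

r̄p = 1.8000%,  r̄m = 1.9833%
Cov = Σ(rp − r̄p)(rm − r̄m) / 6 = 2.0600
Var(rm) = Σ(rm − r̄m)² / 6 = 1.7081
β = Cov / Var = 2.0600 / 1.7081 = 1.2060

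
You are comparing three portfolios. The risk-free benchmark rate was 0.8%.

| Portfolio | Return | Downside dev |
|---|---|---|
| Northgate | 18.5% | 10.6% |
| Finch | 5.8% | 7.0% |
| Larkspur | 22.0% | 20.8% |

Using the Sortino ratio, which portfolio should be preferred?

Northgate

Northgate: Sortino ratio = (18.5% − 0.8%) / 10.6% = 1.670
Finch: Sortino ratio = (5.8% − 0.8%) / 7.0% = 0.714
Larkspur: Sortino ratio = (22.0% − 0.8%) / 20.8% = 1.019
Highest: Northgate (1.670).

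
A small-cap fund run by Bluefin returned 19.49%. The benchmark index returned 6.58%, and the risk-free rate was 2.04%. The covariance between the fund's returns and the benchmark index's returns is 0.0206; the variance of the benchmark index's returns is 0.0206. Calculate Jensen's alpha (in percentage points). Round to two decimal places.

β = Cov / Var = 0.0206 / 0.0206 = 1.0000
E[R] = Rf + β(Rm − Rf) = 2.04% + 1.0000 × (6.58% − 2.04%) = 6.5800%
α = Rp − E[R] = 19.49% − 6.5800% = 12.9100

12.91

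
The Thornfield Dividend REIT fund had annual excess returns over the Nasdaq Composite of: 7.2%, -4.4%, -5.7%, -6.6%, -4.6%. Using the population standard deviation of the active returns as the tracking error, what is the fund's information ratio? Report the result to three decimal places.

r̄ = (7.2 − 4.4 − 5.7 − 6.6 − 4.6) / 5 = -14.10 / 5 = -2.8200%
Σ(r − r̄)² = (7.2 − (-2.8200))² + (-4.4 − (-2.8200))² + (-5.7 − (-2.8200))² + … = 128.6480
σ = √[128.6480 / 5] = 5.0724%
IR = r̄ / tracking error = -2.8200 / 5.0724 = -0.5559

-0.556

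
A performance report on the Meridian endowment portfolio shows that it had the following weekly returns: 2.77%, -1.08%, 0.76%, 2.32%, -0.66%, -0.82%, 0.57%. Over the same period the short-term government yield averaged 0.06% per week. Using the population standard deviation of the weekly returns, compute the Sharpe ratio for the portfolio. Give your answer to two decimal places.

0.35

Mean return r̄ = 3.860 / 7 = 0.5514%
Σ(r − r̄)² = (2.77 − 0.5514)² + (-1.08 − 0.5514)² + … = 14.1037
population σ = √(14.1037 / 7) = √2.0148 = 1.4194%
Sharpe = (r̄ − rf) / σ = (0.5514 − 0.06) / 1.4194 = 0.4914 / 1.4194 = 0.3462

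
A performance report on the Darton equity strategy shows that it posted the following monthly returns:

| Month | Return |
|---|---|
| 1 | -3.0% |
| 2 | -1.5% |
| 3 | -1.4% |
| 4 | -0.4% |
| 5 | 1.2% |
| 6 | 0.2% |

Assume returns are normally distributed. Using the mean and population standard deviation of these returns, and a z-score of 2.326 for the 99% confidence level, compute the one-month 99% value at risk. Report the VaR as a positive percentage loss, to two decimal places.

3.94

r̄ = (-3 − 1.5 − 1.4 − 0.4 + 1.2 + 0.2) / 6 = -0.8167%
Σ(r − r̄)² = (-3 − (-0.8167))² + (-1.5 − (-0.8167))² + (-1.4 − (-0.8167))² + … = 10.8483
σ = √[10.8483 / 6] = 1.3446%
VaR = −(r̄ − z·σ) = −(-0.8167 − 2.326 × 1.3446) = −(-3.9442) = 3.9442%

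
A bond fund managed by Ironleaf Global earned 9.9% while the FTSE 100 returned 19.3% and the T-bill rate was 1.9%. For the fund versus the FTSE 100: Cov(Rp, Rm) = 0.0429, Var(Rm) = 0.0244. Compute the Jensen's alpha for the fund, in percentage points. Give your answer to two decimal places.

-22.59

β = Cov / Var = 0.0429 / 0.0244 = 1.7582
E[R] = Rf + β(Rm − Rf) = 1.9% + 1.7582 × (19.3% − 1.9%) = 32.4927%
α = Rp − E[R] = 9.9% − 32.4927% = -22.5927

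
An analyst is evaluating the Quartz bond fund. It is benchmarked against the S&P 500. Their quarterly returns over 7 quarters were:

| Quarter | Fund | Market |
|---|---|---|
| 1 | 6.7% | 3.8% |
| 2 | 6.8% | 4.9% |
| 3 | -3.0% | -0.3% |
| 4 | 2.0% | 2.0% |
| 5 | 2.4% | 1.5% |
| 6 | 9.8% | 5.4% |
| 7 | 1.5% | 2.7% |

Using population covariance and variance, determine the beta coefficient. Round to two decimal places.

2.05

r̄p = 3.7429%,  r̄m = 2.8571%
Cov = Σ(rp − r̄p)(rm − r̄m) / 7 = 7.0561
Var(rm) = Σ(rm − r̄m)² / 7 = 3.4424
β = Cov / Var = 7.0561 / 3.4424 = 2.0498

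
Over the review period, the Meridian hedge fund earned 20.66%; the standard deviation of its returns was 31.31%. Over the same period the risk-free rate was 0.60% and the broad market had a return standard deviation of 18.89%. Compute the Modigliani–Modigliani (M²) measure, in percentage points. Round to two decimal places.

12.70

Sharpe = (Rp − Rf) / σp = (20.66% − 0.60%) / 31.31% = 0.6407
M² = Rf + Sharpe × σm = 0.60% + 0.6407 × 18.89% = 12.7028%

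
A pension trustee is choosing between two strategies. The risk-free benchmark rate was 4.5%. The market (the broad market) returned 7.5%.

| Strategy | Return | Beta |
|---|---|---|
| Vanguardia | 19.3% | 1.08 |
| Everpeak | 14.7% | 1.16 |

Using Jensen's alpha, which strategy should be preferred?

Vanguardia: α = 19.3% − [4.5% + 1.08 × (7.5% − 4.5%)] = 11.560
Everpeak: α = 14.7% − [4.5% + 1.16 × (7.5% − 4.5%)] = 6.720
Highest: Vanguardia (11.560).

Vanguardia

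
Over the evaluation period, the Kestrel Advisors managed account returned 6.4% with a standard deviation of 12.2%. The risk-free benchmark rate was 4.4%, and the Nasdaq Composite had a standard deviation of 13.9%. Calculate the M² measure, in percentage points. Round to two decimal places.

Sharpe = (Rp − Rf) / σp = (6.4% − 4.4%) / 12.2% = 0.1639
M² = Rf + Sharpe × σm = 4.4% + 0.1639 × 13.9% = 6.6782%

6.68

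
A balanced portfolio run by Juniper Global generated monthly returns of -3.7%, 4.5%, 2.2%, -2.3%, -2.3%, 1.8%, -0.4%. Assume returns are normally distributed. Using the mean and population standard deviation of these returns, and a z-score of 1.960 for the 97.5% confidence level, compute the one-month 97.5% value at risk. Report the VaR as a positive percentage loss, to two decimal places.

r̄ = (-3.7 + 4.5 + 2.2 − 2.3 − 2.3 + 1.8 − 0.4) / 7 = -0.0286%
Population σ = √[Σ(r − r̄)² / 7] = √[52.7543 / 7] = √7.5363 = 2.7452%
VaR = −(r̄ − z·σ) = −(-0.0286 − 1.960 × 2.7452) = −(-5.4092) = 5.4092%

5.41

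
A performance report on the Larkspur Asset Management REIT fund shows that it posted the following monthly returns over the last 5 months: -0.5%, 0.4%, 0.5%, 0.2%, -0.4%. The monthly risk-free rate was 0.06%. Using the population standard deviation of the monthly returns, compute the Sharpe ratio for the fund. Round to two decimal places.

-0.05

r̄ = (-0.5 + 0.4 + 0.5 + 0.2 − 0.4) / 5 = 0.20 / 5 = 0.0400%
Σ(r − r̄)² = 0.8520; population σ = √(0.8520/5) = 0.4128%
Sharpe = (r̄ − rf) / σ = (0.0400 − 0.06) / 0.4128 = -0.0200 / 0.4128 = -0.0484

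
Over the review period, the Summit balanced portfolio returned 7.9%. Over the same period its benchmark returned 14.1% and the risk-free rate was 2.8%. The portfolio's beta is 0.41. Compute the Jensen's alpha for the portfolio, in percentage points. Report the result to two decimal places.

0.47

CAPM expected return = Rf + β(Rm − Rf) = 2.8% + 0.41 × (14.1% − 2.8%) = 2.8 + 0.41 × 11.30 = 7.4330%
Jensen's α = Rp − E[R] = 7.9% − 7.4330% = 0.4670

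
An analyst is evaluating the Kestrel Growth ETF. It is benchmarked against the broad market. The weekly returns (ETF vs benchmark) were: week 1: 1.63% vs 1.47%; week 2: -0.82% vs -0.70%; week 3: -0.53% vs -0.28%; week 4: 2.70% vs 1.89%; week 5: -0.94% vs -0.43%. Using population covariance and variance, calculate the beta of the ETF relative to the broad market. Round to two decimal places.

r̄p = 0.4080%,  r̄m = 0.3900%
Cov = Σ(rp − r̄p)(rm − r̄m) / 5 = 1.5660
Var(rm) = Σ(rm − r̄m)² / 5 = 1.1452
β = Cov / Var = 1.5660 / 1.1452 = 1.3674

1.37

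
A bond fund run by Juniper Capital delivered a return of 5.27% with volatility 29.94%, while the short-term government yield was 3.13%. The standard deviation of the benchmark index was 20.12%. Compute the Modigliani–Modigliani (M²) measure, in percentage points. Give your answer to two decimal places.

4.57

Sharpe = (Rp − Rf) / σp = (5.27% − 3.13%) / 29.94% = 0.0715
M² = Rf + Sharpe × σm = 3.13% + 0.0715 × 20.12% = 4.5686%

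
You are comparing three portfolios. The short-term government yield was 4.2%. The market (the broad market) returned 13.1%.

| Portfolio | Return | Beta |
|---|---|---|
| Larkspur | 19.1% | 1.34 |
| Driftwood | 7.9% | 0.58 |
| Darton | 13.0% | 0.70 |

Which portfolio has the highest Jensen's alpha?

Larkspur: α = 19.1% − [4.2% + 1.34 × (13.1% − 4.2%)] = 2.974
Driftwood: α = 7.9% − [4.2% + 0.58 × (13.1% − 4.2%)] = -1.462
Darton: α = 13.0% − [4.2% + 0.70 × (13.1% − 4.2%)] = 2.570
Highest: Larkspur (2.974).

Larkspur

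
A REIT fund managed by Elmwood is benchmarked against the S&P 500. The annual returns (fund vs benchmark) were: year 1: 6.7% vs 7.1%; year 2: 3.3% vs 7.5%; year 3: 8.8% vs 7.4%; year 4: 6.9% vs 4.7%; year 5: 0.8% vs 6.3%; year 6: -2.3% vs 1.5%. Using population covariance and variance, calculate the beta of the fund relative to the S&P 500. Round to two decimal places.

1.19

r̄p = 4.0333%,  r̄m = 5.7500%
Cov = Σ(rp − r̄p)(rm − r̄m) / 6 = 5.3850
Var(rm) = Σ(rm − r̄m)² / 6 = 4.5125
β = Cov / Var = 5.3850 / 4.5125 = 1.1934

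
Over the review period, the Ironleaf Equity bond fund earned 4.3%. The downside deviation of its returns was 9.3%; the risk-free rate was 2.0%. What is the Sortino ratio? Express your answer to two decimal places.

Sortino = (Rp − Rf) / σd = (4.3% − 2.0%) / 9.3% = 2.30% / 9.3% = 0.2473

0.25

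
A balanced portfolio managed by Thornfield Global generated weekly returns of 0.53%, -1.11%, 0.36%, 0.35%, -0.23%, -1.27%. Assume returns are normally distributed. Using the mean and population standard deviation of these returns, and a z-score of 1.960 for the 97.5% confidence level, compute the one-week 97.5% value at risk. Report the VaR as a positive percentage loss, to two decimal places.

μ = (0.53 − 1.11 + 0.36 + 0.35 − 0.23 − 1.27) / 6 = -1.370 / 6 = -0.2283%
Σ(r − μ)² = (0.53 − (-0.2283))² + (-1.11 − (-0.2283))² + (0.36 − (-0.2283))² + … = 3.1181
σ = √[3.1181 / 6] = 0.7209%
VaR = −(μ − z·σ) = −(-0.2283 − 1.960 × 0.7209) = −(-1.6413) = 1.6413%

1.64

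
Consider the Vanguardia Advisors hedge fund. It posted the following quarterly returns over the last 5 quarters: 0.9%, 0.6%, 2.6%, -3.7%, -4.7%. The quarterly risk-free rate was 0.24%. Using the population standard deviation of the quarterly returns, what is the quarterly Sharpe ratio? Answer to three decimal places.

Mean return r̄ = -4.30 / 5 = -0.8600%
Population std dev = √[40.0120 / 5] = 2.8289%
Sharpe = (r̄ − rf) / σ = (-0.8600 − 0.24) / 2.8289 = -1.1000 / 2.8289 = -0.3888

-0.389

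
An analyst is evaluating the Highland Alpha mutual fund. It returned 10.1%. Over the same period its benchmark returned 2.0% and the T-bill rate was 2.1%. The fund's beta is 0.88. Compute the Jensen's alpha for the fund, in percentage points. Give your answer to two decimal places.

8.09

CAPM expected return = Rf + β(Rm − Rf) = 2.1% + 0.88 × (2.0% − 2.1%) = 2.1 + 0.88 × -0.10 = 2.0120%
Jensen's α = Rp − E[R] = 10.1% − 2.0120% = 8.0880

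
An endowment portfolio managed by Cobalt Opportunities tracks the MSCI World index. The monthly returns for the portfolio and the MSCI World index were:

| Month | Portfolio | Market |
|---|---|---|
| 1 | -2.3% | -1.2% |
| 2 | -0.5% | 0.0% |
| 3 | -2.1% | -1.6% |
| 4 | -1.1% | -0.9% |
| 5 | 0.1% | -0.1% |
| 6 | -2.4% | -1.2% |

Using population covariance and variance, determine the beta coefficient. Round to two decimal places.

1.46

r̄p = -1.3833%,  r̄m = -0.8333%
Cov = Σ(rp − r̄p)(rm − r̄m) / 6 = 0.5106
Var(rm) = Σ(rm − r̄m)² / 6 = 0.3489
β = Cov / Var = 0.5106 / 0.3489 = 1.4635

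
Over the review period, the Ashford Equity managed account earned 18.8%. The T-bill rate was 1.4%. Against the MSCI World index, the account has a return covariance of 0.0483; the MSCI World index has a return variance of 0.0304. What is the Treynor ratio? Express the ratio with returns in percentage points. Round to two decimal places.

β = Cov / Var = 0.0483 / 0.0304 = 1.5888
Treynor = (Rp − Rf) / β = (18.8% − 1.4%) / 1.5888 = 17.40 / 1.5888 = 10.9517

10.95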